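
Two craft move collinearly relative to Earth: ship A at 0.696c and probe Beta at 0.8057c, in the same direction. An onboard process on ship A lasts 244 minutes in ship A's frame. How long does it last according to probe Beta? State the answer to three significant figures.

Transform ship A's velocity into probe Beta's frame: (0.696 − 0.8057)/(1 − 0.696·0.8057) = −0.1097/0.4392328, so the relative speed is 0.24975c.
At |u| = 0.24975c, γ = (1 − 0.0623751)^(−1/2) = 1.0327.
The clock on ship A records proper time, so probe Beta measures Δt = γΔτ = 1.0327 × 244 = 252 minutes.

252 minutes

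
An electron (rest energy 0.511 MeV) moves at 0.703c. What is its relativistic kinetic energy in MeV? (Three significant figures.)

With β = 0.703, γ = 1/√(1 − 0.703²) = 1/√0.505791 = 1.40609.
Kinetic energy: K = (γ − 1)mc² = (1.40609 − 1) × 0.511 MeV = 0.40609 × 0.511 = 0.208 MeV.

0.208 MeV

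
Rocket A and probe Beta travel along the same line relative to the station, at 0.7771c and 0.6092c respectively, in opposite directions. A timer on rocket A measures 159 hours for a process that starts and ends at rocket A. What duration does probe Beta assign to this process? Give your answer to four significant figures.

469.4 hours

Transform rocket A's velocity into probe Beta's frame: (0.7771 + 0.6092)/(1 + 0.7771·0.6092) = 1.3863/1.47340932, so the relative speed is 0.94088c.
At |u| = 0.94088c, γ = (1 − 0.885255)^(−1/2) = 2.9521.
The clock on rocket A records proper time, so probe Beta measures Δt = γΔτ = 2.9521 × 159 = 469.4 hours.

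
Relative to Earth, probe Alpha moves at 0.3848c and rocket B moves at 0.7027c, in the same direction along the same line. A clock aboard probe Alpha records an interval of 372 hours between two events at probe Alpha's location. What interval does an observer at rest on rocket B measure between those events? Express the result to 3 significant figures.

Speed of probe Alpha in rocket B's frame: u = (v_A − v_B)/(1 − v_A v_B/c²) = (0.3848 − 0.7027)/(1 − 0.3848×0.7027) = −0.3179/0.72960104 = −0.43572; |u| = 0.43572c.
At |u| = 0.43572c, γ = (1 − 0.189852)^(−1/2) = 1.111.
Probe Alpha's interval is proper; time dilation gives Δt_B = γΔτ = 1.111 × 372 hours = 413 hours.

413 hours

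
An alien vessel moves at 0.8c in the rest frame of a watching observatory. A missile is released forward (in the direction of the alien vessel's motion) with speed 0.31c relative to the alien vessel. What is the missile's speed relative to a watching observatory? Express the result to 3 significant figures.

In units of c, u = (u' + v)/(1 + u'v) with u' = 0.31 and v = 0.8.
Numerator: 0.31 + 0.8 = 1.11. Denominator: 1 + (0.31)(0.8) = 1.248.
u = 1.11/1.248 = 0.88942, so the speed is 0.889c.

0.889c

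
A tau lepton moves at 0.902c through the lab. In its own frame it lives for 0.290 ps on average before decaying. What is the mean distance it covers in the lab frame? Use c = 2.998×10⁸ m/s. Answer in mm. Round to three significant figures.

γ = 1/√(1 − β²) = 1/√(1 − 0.813604) = 1/√0.186396 = 1/0.431736 = 2.3162.
Lab-frame lifetime: Δt = γτ = 2.3162 × 0.290 ps = 0.6717 ps.
Distance: d = vΔt = 0.902 × 2.998×10⁸ m/s × 6.7170×10^-13 s = 1.82×10^-4 m = 0.182 mm.

0.182 mm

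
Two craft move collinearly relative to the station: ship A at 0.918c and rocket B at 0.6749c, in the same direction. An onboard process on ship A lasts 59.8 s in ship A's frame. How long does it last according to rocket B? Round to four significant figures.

77.74 s

The velocity of ship A relative to rocket B is (0.918 − 0.6749)c / (1 − 0.918×0.6749) = 0.63899c; relative speed 0.63899c.
At |u| = 0.63899c, γ = (1 − 0.408308)^(−1/2) = 1.3.
Ship A's interval is proper; time dilation gives Δt_B = γΔτ = 1.3 × 59.8 s = 77.74 s.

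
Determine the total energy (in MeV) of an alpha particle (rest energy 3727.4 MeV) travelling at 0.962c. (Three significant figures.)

γ = 1/√(1 − β²) = 1/√(1 − 0.925444) = 1/√0.074556 = 1/0.273049 = 3.6623.
Total energy: E = γmc² = 3.6623 × 3727.4 MeV = 13700 MeV.

13700 MeV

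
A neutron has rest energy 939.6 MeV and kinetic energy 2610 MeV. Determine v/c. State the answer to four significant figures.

0.9643

K = (γ−1)mc², so γ = 1 + 2610/939.6 = 3.7778.
Then v/c = √(1 − γ⁻²) = √(1 − 0.0700684) = √0.9299316 = 0.9643.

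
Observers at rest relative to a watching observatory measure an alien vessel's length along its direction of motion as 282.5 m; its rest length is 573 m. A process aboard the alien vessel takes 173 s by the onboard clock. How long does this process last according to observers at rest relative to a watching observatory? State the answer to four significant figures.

350.9 s

γ = L₀/L = 573/282.5 = 2.02832.
The same γ dilates the second interval: 2.02832 × 173 s = 350.9 s.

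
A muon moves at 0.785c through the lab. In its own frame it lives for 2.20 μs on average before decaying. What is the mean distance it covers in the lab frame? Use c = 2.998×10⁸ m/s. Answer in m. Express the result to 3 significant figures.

γ = 1/√(1 − β²) = 1/√(1 − 0.616225) = 1/√0.383775 = 1/0.619496 = 1.6142.
Lab-frame lifetime: Δt = γτ = 1.6142 × 2.20 μs = 3.5512 μs.
Distance: d = vΔt = 0.785 × 2.998×10⁸ m/s × 3.5512×10^-6 s = 836 m.

836 m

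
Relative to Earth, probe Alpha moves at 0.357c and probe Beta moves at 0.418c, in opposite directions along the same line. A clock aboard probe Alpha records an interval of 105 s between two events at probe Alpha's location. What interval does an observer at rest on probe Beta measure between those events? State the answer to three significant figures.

The velocity of probe Alpha relative to probe Beta is (0.357 + 0.418)c / (1 + 0.357×0.418) = 0.67437c; relative speed 0.67437c.
At |u| = 0.67437c, γ = (1 − 0.454775)^(−1/2) = 1.3543.
The clock on probe Alpha records proper time, so probe Beta measures Δt = γΔτ = 1.3543 × 105 = 142 s.

142 s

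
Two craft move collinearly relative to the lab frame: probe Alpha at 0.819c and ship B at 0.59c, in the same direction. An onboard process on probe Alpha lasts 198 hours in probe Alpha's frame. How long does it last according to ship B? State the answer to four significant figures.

220.9 hours

The velocity of probe Alpha relative to ship B is (0.819 − 0.59)c / (1 − 0.819×0.59) = 0.44312c; relative speed 0.44312c.
γ for this relative speed: γ = 1/√(1 − 0.196355) = 1.1155.
The clock on probe Alpha records proper time, so ship B measures Δt = γΔτ = 1.1155 × 198 = 220.9 hours.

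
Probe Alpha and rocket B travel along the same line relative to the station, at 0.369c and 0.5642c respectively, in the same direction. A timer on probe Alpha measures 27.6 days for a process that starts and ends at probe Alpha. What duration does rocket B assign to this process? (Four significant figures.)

28.48 days

Transform probe Alpha's velocity into rocket B's frame: (0.369 − 0.5642)/(1 − 0.369·0.5642) = −0.1952/0.7918102, so the relative speed is 0.24652c.
At |u| = 0.24652c, γ = (1 − 0.0607721)^(−1/2) = 1.0318.
The clock on probe Alpha records proper time, so rocket B measures Δt = γΔτ = 1.0318 × 27.6 = 28.48 days.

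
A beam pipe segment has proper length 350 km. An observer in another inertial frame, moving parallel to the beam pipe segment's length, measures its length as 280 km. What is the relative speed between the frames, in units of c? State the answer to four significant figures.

Length contraction gives γ = L₀/L = 350/280 = 1.25.
β = √(1 − 1/γ²) = √0.36 = 0.6000.

0.6000c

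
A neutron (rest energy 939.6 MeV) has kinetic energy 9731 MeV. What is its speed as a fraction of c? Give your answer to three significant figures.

γ = 1 + K/(mc²) = 1 + 9731/939.6 = 11.357.
β = √(1 − 1/γ²) = √(1 − 0.00775305) = √0.99224695 = 0.996.

0.996c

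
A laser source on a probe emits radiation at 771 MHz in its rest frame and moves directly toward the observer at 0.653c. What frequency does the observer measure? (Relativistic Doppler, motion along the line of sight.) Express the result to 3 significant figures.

1680 MHz

Relativistic Doppler (source moving toward): f_obs = f_src · √((1+β)/(1−β)).
With β = 0.653: factor = √(1.653/0.347) = 2.1826.
f_obs = 771 × 2.1826 = 1680 MHz.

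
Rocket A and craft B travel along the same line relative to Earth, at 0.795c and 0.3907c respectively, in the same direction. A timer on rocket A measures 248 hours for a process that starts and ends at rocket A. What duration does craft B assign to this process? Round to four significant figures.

Transform rocket A's velocity into craft B's frame: (0.795 − 0.3907)/(1 − 0.795·0.3907) = 0.4043/0.6893935, so the relative speed is 0.58646c.
γ for this relative speed: γ = 1/√(1 − 0.343935) = 1.2346.
Rocket A's interval is proper; time dilation gives Δt_B = γΔτ = 1.2346 × 248 hours = 306.2 hours.

306.2 hours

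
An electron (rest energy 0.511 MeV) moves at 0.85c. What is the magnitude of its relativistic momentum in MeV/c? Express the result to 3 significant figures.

γ = 1/√(1 − β²) = 1/√(1 − 0.7225) = 1/√0.2775 = 1/0.526783 = 1.8983.
Momentum: p = γβ·mc = 1.8983 × 0.85 × 0.511 MeV/c = 0.825 MeV/c.

0.825 MeV/c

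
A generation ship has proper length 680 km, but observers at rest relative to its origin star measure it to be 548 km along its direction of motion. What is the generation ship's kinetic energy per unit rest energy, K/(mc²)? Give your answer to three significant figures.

0.241

From L = L₀/γ: γ = 680/548 = 1.24088.
K/(mc²) = γ − 1 = 1.24088 − 1 = 0.241.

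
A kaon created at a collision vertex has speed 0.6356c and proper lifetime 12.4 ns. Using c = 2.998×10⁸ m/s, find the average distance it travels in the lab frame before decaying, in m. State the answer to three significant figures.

3.06 m

With β = 0.6356, γ = 1/√(1 − 0.6356²) = 1/√0.59601264 = 1.2953.
Lab-frame lifetime: Δt = γτ = 1.2953 × 12.4 ns = 16.062 ns.
Distance: d = vΔt = 0.6356 × 2.998×10⁸ m/s × 1.6062×10^-8 s = 3.06 m.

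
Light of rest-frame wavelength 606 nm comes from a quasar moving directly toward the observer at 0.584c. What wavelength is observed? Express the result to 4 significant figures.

Relativistic Doppler for wavelength: λ_obs = λ_src · √((1−β)/(1+β)).
With β = 0.584: factor = √(0.416/1.584) = 0.51247.
λ_obs = 606 × 0.51247 = 310.6 nm.

310.6 nm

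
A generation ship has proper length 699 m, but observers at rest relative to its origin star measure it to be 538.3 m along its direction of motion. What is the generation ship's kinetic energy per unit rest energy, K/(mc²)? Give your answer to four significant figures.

0.2985

From L = L₀/γ: γ = 699/538.3 = 1.29853.
K/(mc²) = γ − 1 = 1.29853 − 1 = 0.2985.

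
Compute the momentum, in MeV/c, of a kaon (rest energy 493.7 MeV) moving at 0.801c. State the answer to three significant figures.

Lorentz factor: γ = (1 − 0.641601)^(−1/2) = 1.6704.
Momentum: p = γβ·mc = 1.6704 × 0.801 × 493.7 MeV/c = 661 MeV/c.

661 MeV/c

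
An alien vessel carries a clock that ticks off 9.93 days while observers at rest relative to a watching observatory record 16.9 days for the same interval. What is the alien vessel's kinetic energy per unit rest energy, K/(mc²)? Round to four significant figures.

0.7019

γ = Δt/Δτ = 16.9/9.93 = 1.70191.
K/(mc²) = γ − 1 = 1.70191 − 1 = 0.7019.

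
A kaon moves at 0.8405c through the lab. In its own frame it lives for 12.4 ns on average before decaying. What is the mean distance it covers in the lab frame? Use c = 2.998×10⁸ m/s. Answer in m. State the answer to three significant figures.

5.77 m

γ = 1/√(1 − β²) = 1/√(1 − 0.70644025) = 1/√0.29355975 = 1/0.541812 = 1.8457.
Lab-frame lifetime: Δt = γτ = 1.8457 × 12.4 ns = 22.887 ns.
Distance: d = vΔt = 0.8405 × 2.998×10⁸ m/s × 2.2887×10^-8 s = 5.77 m.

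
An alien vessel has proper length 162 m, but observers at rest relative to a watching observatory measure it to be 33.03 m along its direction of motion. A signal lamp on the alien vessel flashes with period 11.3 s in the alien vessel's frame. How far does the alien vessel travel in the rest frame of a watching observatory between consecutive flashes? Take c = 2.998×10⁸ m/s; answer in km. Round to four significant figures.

Length contraction gives γ = L₀/L = 162/33.03 = 4.90463.
β = √(1 − 1/γ²) = 0.97899. Lab-frame period = γτ = 4.90463×11.3 s = 55.422 s. Distance = βc × γτ = 0.97899 × 2.998×10⁸ m/s × 55.422 s = 1.6266×10^10 m = 1.627×10^7 km.

1.627×10^7 km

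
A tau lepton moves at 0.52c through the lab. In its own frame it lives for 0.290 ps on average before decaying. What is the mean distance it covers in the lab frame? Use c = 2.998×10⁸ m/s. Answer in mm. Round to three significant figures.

0.0529 mm

β² = 0.2704, so γ = 1/√0.7296 = 1.1707.
Lab-frame lifetime: Δt = γτ = 1.1707 × 0.290 ps = 0.3395 ps.
Distance: d = vΔt = 0.52 × 2.998×10⁸ m/s × 3.3950×10^-13 s = 5.29×10^-5 m = 0.0529 mm.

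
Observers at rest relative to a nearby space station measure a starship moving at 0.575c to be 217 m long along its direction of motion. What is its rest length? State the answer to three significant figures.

265 m

γ = 1/√(1 − β²) = 1/√(1 − 0.330625) = 1/√0.669375 = 1/0.818153 = 1.2223.
Proper length: L₀ = γ·L = 1.2223 × 217 = 265 m.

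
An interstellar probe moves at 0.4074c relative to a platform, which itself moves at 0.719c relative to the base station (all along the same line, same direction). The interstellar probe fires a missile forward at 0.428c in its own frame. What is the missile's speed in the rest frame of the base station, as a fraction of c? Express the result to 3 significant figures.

Apply u = (u'+v)/(1+u'v) twice. Missile in the platform frame: (0.428+0.4074)/(1+0.428·0.4074) = 0.8354/1.1743672 = 0.71136c.
That velocity, transformed to the rest frame of the base station: (0.71136+0.719)/(1+0.71136·0.719) = 1.43036/1.51146784 = 0.94634c.

0.946c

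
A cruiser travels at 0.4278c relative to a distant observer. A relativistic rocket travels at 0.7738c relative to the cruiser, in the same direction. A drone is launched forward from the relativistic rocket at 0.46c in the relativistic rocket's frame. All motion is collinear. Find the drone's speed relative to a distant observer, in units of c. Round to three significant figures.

0.963c

Apply u = (u'+v)/(1+u'v) twice. Drone in the cruiser frame: (0.46+0.7738)/(1+0.46·0.7738) = 1.2338/1.355948 = 0.90992c.
That velocity, transformed to the rest frame of a distant observer: (0.90992+0.4278)/(1+0.90992·0.4278) = 1.33772/1.389263776 = 0.9629c.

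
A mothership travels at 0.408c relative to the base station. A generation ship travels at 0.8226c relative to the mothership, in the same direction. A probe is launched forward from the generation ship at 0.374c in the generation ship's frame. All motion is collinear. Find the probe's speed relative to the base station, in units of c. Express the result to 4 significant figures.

0.9634c

First combine the probe and generation ship (S''→S'): u₁ = (0.374 + 0.8226)/(1 + 0.374×0.8226) = 1.1966/1.3076524 = 0.91507.
Then combine with the mothership (S'→S): u = (0.91507 + 0.408)/(1 + 0.91507×0.408) = 1.32307/1.37334856 = 0.96339.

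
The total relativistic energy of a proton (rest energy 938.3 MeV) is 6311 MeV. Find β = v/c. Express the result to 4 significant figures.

γ = E/(mc²) = 6311/938.3 = 6.726.
β = √(1 − 1/γ²) = √(1 − 0.0221048) = √0.9778952 = 0.9889.

0.9889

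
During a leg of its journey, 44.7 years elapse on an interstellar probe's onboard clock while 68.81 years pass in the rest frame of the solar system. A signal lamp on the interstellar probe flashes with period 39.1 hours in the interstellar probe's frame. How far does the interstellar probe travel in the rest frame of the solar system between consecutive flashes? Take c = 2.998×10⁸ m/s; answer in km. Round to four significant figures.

γ = Δt/Δτ = 68.81/44.7 = 1.53937.
β = √(1 − 1/γ²) = 0.76026. Lab-frame period = γτ = 1.53937×39.1 hours = 60.189 hours. Distance = βc × γτ = 0.76026 × 2.998×10⁸ m/s × 216680.4 s = 4.9387×10^13 m = 4.939×10^10 km.

4.939×10^10 km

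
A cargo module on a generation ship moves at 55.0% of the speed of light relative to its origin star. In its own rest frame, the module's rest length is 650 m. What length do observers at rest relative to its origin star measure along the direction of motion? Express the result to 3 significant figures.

γ = 1/√(1 − β²) = 1/√(1 − 0.3025) = 1/√0.6975 = 1/0.835165 = 1.1974.
Along the direction of motion the measured length is L₀/γ = 650/1.1974 = 543 m.

543 m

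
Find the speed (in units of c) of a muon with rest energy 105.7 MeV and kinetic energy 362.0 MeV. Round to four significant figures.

γ = 1 + K/(mc²) = 1 + 362.0/105.7 = 4.4248.
β = √(1 − 1/γ²) = √(1 − 0.0510755) = √0.9489245 = 0.9741.

0.9741c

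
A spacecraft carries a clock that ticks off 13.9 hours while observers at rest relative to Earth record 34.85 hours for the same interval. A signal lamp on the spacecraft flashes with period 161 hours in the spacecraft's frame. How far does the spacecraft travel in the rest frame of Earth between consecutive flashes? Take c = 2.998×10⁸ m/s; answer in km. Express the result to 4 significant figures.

3.995×10^11 km

γ = Δt/Δτ = 34.85/13.9 = 2.50719.
β = √(1 − 1/γ²) = 0.91701. Lab-frame period = γτ = 2.50719×161 hours = 403.66 hours. Distance = βc × γτ = 0.91701 × 2.998×10⁸ m/s × 1453176 s = 3.9951×10^14 m = 3.995×10^11 km.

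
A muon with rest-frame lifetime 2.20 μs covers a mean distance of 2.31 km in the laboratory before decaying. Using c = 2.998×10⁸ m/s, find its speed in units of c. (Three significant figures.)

Let x = d/(cτ) = 2310 m / (2.998×10⁸ m/s × 2.200×10^-6 s) = 3.5023. Since d = βγcτ, x = βγ = β/√(1−β²).
Solving: β² = x²/(1+x²) = 12.2661/13.2661 = 0.92462, so β = 0.962.

0.962c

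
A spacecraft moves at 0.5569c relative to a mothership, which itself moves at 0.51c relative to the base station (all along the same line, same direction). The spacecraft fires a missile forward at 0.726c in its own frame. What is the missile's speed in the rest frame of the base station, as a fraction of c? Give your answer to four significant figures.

0.9711c

Compose velocities in two stages. Stage 1 (into S'): u₁ = (0.726+0.5569)/(1+0.726×0.5569) = 0.91355.
Stage 2 (into S): u = (0.91355+0.51)/(1+0.91355×0.51) = 0.9711, so the speed is 0.9711c.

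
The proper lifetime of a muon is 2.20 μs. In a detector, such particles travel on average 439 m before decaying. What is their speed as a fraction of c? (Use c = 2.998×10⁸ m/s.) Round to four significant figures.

Lab distance = (lab lifetime)·v = γτ·βc, so βγ = d/(cτ) = 439.0/(2.998×10⁸ × 2.200×10^-6) = 0.6656.
With βγ = 0.6656: γ² = 1 + (βγ)² = 1.443023, and β = (βγ)/γ = 0.6656/1.20126 = 0.5541.

0.5541c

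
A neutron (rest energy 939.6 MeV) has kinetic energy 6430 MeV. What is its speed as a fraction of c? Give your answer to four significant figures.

γ = 1 + K/(mc²) = 1 + 6430/939.6 = 7.8433.
β = √(1 − 1/γ²) = √(1 − 0.0162556) = √0.9837444 = 0.9918.

0.9918c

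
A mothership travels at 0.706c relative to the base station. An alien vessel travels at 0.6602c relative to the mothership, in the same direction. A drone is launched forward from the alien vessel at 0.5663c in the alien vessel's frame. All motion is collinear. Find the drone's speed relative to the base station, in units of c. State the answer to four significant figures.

0.9807c

Compose velocities in two stages. Stage 1 (into S'): u₁ = (0.5663+0.6602)/(1+0.5663×0.6602) = 0.89273.
Stage 2 (into S): u = (0.89273+0.706)/(1+0.89273×0.706) = 0.98066, so the speed is 0.9807c.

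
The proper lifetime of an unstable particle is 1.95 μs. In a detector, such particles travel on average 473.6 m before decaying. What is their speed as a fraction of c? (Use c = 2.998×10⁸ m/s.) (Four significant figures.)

Lab distance = (lab lifetime)·v = γτ·βc, so βγ = d/(cτ) = 473.6/(2.998×10⁸ × 1.950×10^-6) = 0.81011.
With βγ = 0.81011: γ² = 1 + (βγ)² = 1.656278, and β = (βγ)/γ = 0.81011/1.28696 = 0.6295.

0.6295c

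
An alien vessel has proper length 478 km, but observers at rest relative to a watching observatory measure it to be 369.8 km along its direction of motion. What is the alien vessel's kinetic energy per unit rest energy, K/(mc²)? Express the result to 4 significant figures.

0.2926

From L = L₀/γ: γ = 478/369.8 = 1.29259.
Since K = (γ−1)mc², K/(mc²) = 1.29259 − 1 = 0.2926.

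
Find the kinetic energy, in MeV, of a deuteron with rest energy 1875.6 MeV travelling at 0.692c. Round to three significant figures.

γ = 1/√(1 − β²) = 1/√(1 − 0.478864) = 1/√0.521136 = 1/0.721897 = 1.38524.
Kinetic energy: K = (γ − 1)mc² = (1.38524 − 1) × 1875.6 MeV = 0.38524 × 1875.6 = 723 MeV.

723 MeV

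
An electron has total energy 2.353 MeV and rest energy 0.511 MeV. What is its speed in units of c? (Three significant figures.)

0.976c

γ = E/(mc²) = 2.353/0.511 = 4.6047.
β = √(1 − 1/γ²) = √(1 − 0.0471626) = √0.9528374 = 0.976.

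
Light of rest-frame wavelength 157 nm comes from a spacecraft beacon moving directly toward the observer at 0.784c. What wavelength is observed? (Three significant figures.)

54.6 nm

Relativistic Doppler for wavelength: λ_obs = λ_src · √((1−β)/(1+β)).
With β = 0.784: factor = √(0.216/1.784) = 0.34796.
λ_obs = 157 × 0.34796 = 54.6 nm.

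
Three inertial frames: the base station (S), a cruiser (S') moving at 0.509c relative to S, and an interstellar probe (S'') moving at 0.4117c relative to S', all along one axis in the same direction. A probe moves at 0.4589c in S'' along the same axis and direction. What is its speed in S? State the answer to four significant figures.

0.9042c

First combine the probe and interstellar probe (S''→S'): u₁ = (0.4589 + 0.4117)/(1 + 0.4589×0.4117) = 0.8706/1.18892913 = 0.73226.
Then combine with the cruiser (S'→S): u = (0.73226 + 0.509)/(1 + 0.73226×0.509) = 1.24126/1.37272034 = 0.90423.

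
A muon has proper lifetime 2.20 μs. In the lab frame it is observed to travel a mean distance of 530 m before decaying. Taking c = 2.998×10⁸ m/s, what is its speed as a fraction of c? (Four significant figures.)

Lab distance = (lab lifetime)·v = γτ·βc, so βγ = d/(cτ) = 530.0/(2.998×10⁸ × 2.200×10^-6) = 0.80357.
With βγ = 0.80357: γ² = 1 + (βγ)² = 1.645725, and β = (βγ)/γ = 0.80357/1.28286 = 0.6264.

0.6264c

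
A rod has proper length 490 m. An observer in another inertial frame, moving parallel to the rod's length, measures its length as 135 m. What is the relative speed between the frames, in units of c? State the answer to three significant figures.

Length contraction gives γ = L₀/L = 490/135 = 3.6296.
β = √(1 − 1/γ²) = √0.924093 = 0.961.

0.961c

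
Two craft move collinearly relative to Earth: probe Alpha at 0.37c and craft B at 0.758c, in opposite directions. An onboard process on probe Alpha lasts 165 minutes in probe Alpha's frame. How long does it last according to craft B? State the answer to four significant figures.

348.7 minutes

Transform probe Alpha's velocity into craft B's frame: (0.37 + 0.758)/(1 + 0.37·0.758) = 1.128/1.28046, so the relative speed is 0.88093c.
At |u| = 0.88093c, γ = (1 − 0.776038)^(−1/2) = 2.1131.
The clock on probe Alpha records proper time, so craft B measures Δt = γΔτ = 2.1131 × 165 = 348.7 minutes.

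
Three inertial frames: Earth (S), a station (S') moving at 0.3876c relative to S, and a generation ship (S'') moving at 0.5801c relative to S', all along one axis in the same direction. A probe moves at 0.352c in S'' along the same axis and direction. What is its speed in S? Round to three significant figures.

0.894c

Apply u = (u'+v)/(1+u'v) twice. Probe in the station frame: (0.352+0.5801)/(1+0.352·0.5801) = 0.9321/1.2041952 = 0.77404c.
That velocity, transformed to the rest frame of Earth: (0.77404+0.3876)/(1+0.77404·0.3876) = 1.16164/1.300017904 = 0.89356c.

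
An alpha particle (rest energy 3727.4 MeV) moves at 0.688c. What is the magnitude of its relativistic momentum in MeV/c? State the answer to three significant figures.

3530 MeV/c

γ = 1/√(1 − β²) = 1/√(1 − 0.473344) = 1/√0.526656 = 1/0.725711 = 1.378.
Momentum: p = γβ·mc = 1.378 × 0.688 × 3727.4 MeV/c = 3530 MeV/c.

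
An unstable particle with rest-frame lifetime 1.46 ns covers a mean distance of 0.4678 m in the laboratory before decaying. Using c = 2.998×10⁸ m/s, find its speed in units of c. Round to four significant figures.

0.7302c

Let x = d/(cτ) = 0.4678 m / (2.998×10⁸ m/s × 1.460×10^-9 s) = 1.0687. Since d = βγcτ, x = βγ = β/√(1−β²).
Solving: β² = x²/(1+x²) = 1.14212/2.14212 = 0.533173, so β = 0.7302.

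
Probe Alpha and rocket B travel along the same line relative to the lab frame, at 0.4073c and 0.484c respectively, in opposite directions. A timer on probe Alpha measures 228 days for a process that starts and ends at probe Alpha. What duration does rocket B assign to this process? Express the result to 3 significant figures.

The velocity of probe Alpha relative to rocket B is (0.4073 + 0.484)c / (1 + 0.4073×0.484) = 0.74453c; relative speed 0.74453c.
γ for this relative speed: γ = 1/√(1 − 0.554325) = 1.4979.
Probe Alpha's interval is proper; time dilation gives Δt_B = γΔτ = 1.4979 × 228 days = 342 days.

342 days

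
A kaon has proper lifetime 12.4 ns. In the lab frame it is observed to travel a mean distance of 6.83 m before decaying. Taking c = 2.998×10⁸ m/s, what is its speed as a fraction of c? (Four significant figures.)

0.8783c

Let x = d/(cτ) = 6.830 m / (2.998×10⁸ m/s × 1.240×10^-8 s) = 1.8372. Since d = βγcτ, x = βγ = β/√(1−β²).
Solving: β² = x²/(1+x²) = 3.3753/4.3753 = 0.771444, so β = 0.8783.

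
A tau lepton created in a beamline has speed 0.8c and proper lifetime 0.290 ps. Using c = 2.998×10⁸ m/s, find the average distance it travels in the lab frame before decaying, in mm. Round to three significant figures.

Lorentz factor: γ = (1 − 0.64)^(−1/2) = 1.6667.
Lab-frame lifetime: Δt = γτ = 1.6667 × 0.290 ps = 0.48334 ps.
Distance: d = vΔt = 0.8 × 2.998×10⁸ m/s × 4.8334×10^-13 s = 1.16×10^-4 m = 0.116 mm.

0.116 mm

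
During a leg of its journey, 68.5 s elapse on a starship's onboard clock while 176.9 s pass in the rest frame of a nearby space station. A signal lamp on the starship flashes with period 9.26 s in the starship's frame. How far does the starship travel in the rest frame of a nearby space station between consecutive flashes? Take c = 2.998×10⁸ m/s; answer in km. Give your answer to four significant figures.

γ = Δt/Δτ = 176.9/68.5 = 2.58248.
β = √(1 − 1/γ²) = 0.92199. Lab-frame period = γτ = 2.58248×9.26 s = 23.914 s. Distance = βc × γτ = 0.92199 × 2.998×10⁸ m/s × 23.914 s = 6.6101×10^9 m = 6.610×10^6 km.

6.610×10^6 km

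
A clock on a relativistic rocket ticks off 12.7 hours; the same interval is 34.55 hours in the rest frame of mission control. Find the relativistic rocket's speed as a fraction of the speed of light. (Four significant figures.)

0.9300c

γ = Δt/Δτ = 34.55/12.7 = 2.7205.
β = √(1 − 1/γ²) = √(1 − 0.135115) = √0.864885 = 0.9300.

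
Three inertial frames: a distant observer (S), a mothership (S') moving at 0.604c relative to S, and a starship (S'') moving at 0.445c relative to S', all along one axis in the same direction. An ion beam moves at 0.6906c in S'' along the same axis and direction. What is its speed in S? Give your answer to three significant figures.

0.966c

First combine the ion beam and starship (S''→S'): u₁ = (0.6906 + 0.445)/(1 + 0.6906×0.445) = 1.1356/1.307317 = 0.86865.
Then combine with the mothership (S'→S): u = (0.86865 + 0.604)/(1 + 0.86865×0.604) = 1.47265/1.5246646 = 0.96588.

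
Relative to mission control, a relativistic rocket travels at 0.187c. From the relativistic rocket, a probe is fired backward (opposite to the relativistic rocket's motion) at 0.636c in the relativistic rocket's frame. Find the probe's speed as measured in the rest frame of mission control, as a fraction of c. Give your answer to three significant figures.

In units of c, u = (u' + v)/(1 + u'v) with u' = −0.636 and v = 0.187.
Numerator: −0.636 + 0.187 = −0.449. Denominator: 1 + (−0.636)(0.187) = 0.881068.
u = −0.449/0.881068 = −0.50961, so the speed is 0.510c.

0.510c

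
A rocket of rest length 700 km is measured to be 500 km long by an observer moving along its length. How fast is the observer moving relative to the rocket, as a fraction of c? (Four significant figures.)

Length contraction gives γ = L₀/L = 700/500 = 1.4.
β = √(1 − 1/γ²) = √0.489796 = 0.6999.

0.6999c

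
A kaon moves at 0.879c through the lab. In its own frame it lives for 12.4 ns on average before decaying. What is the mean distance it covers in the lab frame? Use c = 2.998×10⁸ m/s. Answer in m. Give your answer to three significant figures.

6.85 m

β² = 0.772641, so γ = 1/√0.227359 = 2.0972.
Lab-frame lifetime: Δt = γτ = 2.0972 × 12.4 ns = 26.005 ns.
Distance: d = vΔt = 0.879 × 2.998×10⁸ m/s × 2.6005×10^-8 s = 6.85 m.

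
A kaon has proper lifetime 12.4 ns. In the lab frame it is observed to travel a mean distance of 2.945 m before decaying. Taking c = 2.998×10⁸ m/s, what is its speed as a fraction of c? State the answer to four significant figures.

d = βγcτ ⇒ βγ = d/(cτ) = 2.945 m / (3.71752 m) = 0.79219.
β = (βγ)/√(1+(βγ)²) = 0.79219/√1.627565 = 0.6210.

0.6210c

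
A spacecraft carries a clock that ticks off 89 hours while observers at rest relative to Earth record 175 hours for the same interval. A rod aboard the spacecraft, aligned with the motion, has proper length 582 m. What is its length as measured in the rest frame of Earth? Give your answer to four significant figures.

γ = Δt/Δτ = 175/89 = 1.96629.
The rod contracts by the same γ: 582 m / 1.96629 = 296.0 m.

296.0 m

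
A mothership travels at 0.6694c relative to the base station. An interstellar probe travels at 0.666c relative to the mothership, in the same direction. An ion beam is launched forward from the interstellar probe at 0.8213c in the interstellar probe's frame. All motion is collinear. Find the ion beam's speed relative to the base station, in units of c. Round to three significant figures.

0.992c

First combine the ion beam and interstellar probe (S''→S'): u₁ = (0.8213 + 0.666)/(1 + 0.8213×0.666) = 1.4873/1.5469858 = 0.96142.
Then combine with the mothership (S'→S): u = (0.96142 + 0.6694)/(1 + 0.96142×0.6694) = 1.63082/1.643574548 = 0.99224.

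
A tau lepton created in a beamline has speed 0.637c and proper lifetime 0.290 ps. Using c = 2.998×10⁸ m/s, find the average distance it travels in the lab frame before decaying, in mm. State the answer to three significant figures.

0.0718 mm

γ = 1/√(1 − β²) = 1/√(1 − 0.405769) = 1/√0.594231 = 1/0.770864 = 1.2972.
Lab-frame lifetime: Δt = γτ = 1.2972 × 0.290 ps = 0.37619 ps.
Distance: d = vΔt = 0.637 × 2.998×10⁸ m/s × 3.7619×10^-13 s = 7.18×10^-5 m = 0.0718 mm.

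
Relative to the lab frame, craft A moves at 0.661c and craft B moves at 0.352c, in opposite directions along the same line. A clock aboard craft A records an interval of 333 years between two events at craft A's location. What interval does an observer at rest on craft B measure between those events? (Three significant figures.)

584 years

The velocity of craft A relative to craft B is (0.661 + 0.352)c / (1 + 0.661×0.352) = 0.82179c; relative speed 0.82179c.
At |u| = 0.82179c, γ = (1 − 0.675339)^(−1/2) = 1.755.
Craft A's interval is proper; time dilation gives Δt_B = γΔτ = 1.755 × 333 years = 584 years.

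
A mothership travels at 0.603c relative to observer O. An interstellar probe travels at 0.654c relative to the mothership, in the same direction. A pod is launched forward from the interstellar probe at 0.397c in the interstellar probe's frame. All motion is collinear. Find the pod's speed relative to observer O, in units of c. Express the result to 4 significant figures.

First combine the pod and interstellar probe (S''→S'): u₁ = (0.397 + 0.654)/(1 + 0.397×0.654) = 1.051/1.259638 = 0.83437.
Then combine with the mothership (S'→S): u = (0.83437 + 0.603)/(1 + 0.83437×0.603) = 1.43737/1.50312511 = 0.95625.

0.9563c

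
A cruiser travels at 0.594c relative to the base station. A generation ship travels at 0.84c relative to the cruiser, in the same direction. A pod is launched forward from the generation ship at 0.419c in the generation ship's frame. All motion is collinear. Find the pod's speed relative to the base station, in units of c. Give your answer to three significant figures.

Compose velocities in two stages. Stage 1 (into S'): u₁ = (0.419+0.84)/(1+0.419×0.84) = 0.93124.
Stage 2 (into S): u = (0.93124+0.594)/(1+0.93124×0.594) = 0.98203, so the speed is 0.982c.

0.982c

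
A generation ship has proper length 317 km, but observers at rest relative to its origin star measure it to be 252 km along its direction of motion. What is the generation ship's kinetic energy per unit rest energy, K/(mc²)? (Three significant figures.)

Length contraction gives γ = L₀/L = 317/252 = 1.25794.
Since K = (γ−1)mc², K/(mc²) = 1.25794 − 1 = 0.258.

0.258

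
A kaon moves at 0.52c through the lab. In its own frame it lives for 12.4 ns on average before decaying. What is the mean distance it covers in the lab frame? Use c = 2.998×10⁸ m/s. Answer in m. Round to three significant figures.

γ = 1/√(1 − β²) = 1/√(1 − 0.2704) = 1/√0.7296 = 1/0.854166 = 1.1707.
Lab-frame lifetime: Δt = γτ = 1.1707 × 12.4 ns = 14.517 ns.
Distance: d = vΔt = 0.52 × 2.998×10⁸ m/s × 1.4517×10^-8 s = 2.26 m.

2.26 m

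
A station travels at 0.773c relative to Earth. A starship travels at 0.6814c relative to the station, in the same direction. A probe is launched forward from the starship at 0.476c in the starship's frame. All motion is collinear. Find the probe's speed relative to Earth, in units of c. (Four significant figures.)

0.9829c

First combine the probe and starship (S''→S'): u₁ = (0.476 + 0.6814)/(1 + 0.476×0.6814) = 1.1574/1.3243464 = 0.87394.
Then combine with the station (S'→S): u = (0.87394 + 0.773)/(1 + 0.87394×0.773) = 1.64694/1.67555562 = 0.98292.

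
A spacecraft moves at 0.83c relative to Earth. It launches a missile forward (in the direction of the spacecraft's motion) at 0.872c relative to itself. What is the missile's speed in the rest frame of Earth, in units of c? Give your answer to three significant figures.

In units of c, u = (u' + v)/(1 + u'v) with u' = 0.872 and v = 0.83.
Numerator: 0.872 + 0.83 = 1.702. Denominator: 1 + (0.872)(0.83) = 1.72376.
u = 1.702/1.72376 = 0.98738, so the speed is 0.987c.

0.987c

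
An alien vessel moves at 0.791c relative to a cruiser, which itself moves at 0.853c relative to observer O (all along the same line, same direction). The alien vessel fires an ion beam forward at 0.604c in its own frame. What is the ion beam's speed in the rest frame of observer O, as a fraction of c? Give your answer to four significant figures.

0.9954c

Compose velocities in two stages. Stage 1 (into S'): u₁ = (0.604+0.791)/(1+0.604×0.791) = 0.94399.
Stage 2 (into S): u = (0.94399+0.853)/(1+0.94399×0.853) = 0.99544, so the speed is 0.9954c.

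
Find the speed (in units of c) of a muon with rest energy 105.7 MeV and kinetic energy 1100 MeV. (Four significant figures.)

K = (γ−1)mc², so γ = 1 + 1100/105.7 = 11.407.
Then v/c = √(1 − γ⁻²) = √(1 − 0.00768523) = √0.99231477 = 0.9961.

0.9961c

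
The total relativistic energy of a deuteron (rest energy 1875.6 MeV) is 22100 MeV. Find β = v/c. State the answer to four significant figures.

Total energy E = γmc² gives γ = 22100/1875.6 = 11.783.
Hence β = √(1 − 1/γ²) = √(1 − 0.00720258) = √0.99279742 = 0.9964.

0.9964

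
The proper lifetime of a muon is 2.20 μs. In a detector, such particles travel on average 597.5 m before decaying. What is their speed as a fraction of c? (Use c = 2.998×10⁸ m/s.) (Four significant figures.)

d = βγcτ ⇒ βγ = d/(cτ) = 597.5 m / (659.56 m) = 0.90591.
β = (βγ)/√(1+(βγ)²) = 0.90591/√1.820673 = 0.6714.

0.6714c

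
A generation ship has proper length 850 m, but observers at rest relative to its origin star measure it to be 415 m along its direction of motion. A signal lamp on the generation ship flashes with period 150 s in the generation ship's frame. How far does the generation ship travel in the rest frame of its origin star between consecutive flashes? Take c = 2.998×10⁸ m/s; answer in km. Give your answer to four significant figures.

8.038×10^7 km

γ = L₀/L = 850/415 = 2.04819.
β = √(1 − 1/γ²) = 0.87271. Lab-frame period = γτ = 2.04819×150 s = 307.23 s. Distance = βc × γτ = 0.87271 × 2.998×10⁸ m/s × 307.23 s = 8.0383×10^10 m = 8.038×10^7 km.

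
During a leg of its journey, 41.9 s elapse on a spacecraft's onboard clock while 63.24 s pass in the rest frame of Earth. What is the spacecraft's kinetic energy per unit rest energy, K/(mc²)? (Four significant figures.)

The time-dilation ratio gives γ = 63.24/41.9 = 1.50931.
K/(mc²) = γ − 1 = 1.50931 − 1 = 0.5093.

0.5093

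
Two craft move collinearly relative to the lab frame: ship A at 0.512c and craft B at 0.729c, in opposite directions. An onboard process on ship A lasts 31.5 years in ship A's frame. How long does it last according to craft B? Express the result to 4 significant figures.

73.57 years

Transform ship A's velocity into craft B's frame: (0.512 + 0.729)/(1 + 0.512·0.729) = 1.241/1.373248, so the relative speed is 0.9037c.
At |u| = 0.9037c, γ = (1 − 0.816674)^(−1/2) = 2.3355.
The clock on ship A records proper time, so craft B measures Δt = γΔτ = 2.3355 × 31.5 = 73.57 years.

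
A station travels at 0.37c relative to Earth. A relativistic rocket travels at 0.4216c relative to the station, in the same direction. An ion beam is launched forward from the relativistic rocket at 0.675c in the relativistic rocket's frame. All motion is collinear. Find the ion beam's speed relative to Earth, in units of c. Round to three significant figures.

0.930c

Compose velocities in two stages. Stage 1 (into S'): u₁ = (0.675+0.4216)/(1+0.675×0.4216) = 0.85366.
Stage 2 (into S): u = (0.85366+0.37)/(1+0.85366×0.37) = 0.92994, so the speed is 0.930c.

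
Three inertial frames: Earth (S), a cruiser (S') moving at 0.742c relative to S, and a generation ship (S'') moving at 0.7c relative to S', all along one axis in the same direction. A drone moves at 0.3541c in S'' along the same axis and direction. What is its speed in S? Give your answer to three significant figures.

0.975c

Compose velocities in two stages. Stage 1 (into S'): u₁ = (0.3541+0.7)/(1+0.3541×0.7) = 0.84472.
Stage 2 (into S): u = (0.84472+0.742)/(1+0.84472×0.742) = 0.97537, so the speed is 0.975c.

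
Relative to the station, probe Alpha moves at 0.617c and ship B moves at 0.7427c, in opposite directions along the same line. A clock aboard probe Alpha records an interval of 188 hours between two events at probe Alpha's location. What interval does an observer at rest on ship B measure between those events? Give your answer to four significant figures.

The velocity of probe Alpha relative to ship B is (0.617 + 0.7427)c / (1 + 0.617×0.7427) = 0.93242c; relative speed 0.93242c.
γ for this relative speed: γ = 1/√(1 − 0.869407) = 2.7672.
Probe Alpha's interval is proper; time dilation gives Δt_B = γΔτ = 2.7672 × 188 hours = 520.2 hours.

520.2 hours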